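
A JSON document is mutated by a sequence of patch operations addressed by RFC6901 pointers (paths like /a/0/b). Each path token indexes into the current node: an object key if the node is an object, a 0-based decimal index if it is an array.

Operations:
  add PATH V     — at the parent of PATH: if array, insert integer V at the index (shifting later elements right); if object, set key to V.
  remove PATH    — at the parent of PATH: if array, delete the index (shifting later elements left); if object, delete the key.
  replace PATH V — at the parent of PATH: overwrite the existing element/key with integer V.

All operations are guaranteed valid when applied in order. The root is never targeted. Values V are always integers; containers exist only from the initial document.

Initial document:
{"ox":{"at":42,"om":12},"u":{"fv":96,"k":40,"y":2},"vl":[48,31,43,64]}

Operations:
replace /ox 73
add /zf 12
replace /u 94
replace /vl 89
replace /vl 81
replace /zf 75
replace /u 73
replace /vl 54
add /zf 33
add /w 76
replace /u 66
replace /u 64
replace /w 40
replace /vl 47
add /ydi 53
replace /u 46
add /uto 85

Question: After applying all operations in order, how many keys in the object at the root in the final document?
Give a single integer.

Answer: 7

Derivation:
After op 1 (replace /ox 73): {"ox":73,"u":{"fv":96,"k":40,"y":2},"vl":[48,31,43,64]}
After op 2 (add /zf 12): {"ox":73,"u":{"fv":96,"k":40,"y":2},"vl":[48,31,43,64],"zf":12}
After op 3 (replace /u 94): {"ox":73,"u":94,"vl":[48,31,43,64],"zf":12}
After op 4 (replace /vl 89): {"ox":73,"u":94,"vl":89,"zf":12}
After op 5 (replace /vl 81): {"ox":73,"u":94,"vl":81,"zf":12}
After op 6 (replace /zf 75): {"ox":73,"u":94,"vl":81,"zf":75}
After op 7 (replace /u 73): {"ox":73,"u":73,"vl":81,"zf":75}
After op 8 (replace /vl 54): {"ox":73,"u":73,"vl":54,"zf":75}
After op 9 (add /zf 33): {"ox":73,"u":73,"vl":54,"zf":33}
After op 10 (add /w 76): {"ox":73,"u":73,"vl":54,"w":76,"zf":33}
After op 11 (replace /u 66): {"ox":73,"u":66,"vl":54,"w":76,"zf":33}
After op 12 (replace /u 64): {"ox":73,"u":64,"vl":54,"w":76,"zf":33}
After op 13 (replace /w 40): {"ox":73,"u":64,"vl":54,"w":40,"zf":33}
After op 14 (replace /vl 47): {"ox":73,"u":64,"vl":47,"w":40,"zf":33}
After op 15 (add /ydi 53): {"ox":73,"u":64,"vl":47,"w":40,"ydi":53,"zf":33}
After op 16 (replace /u 46): {"ox":73,"u":46,"vl":47,"w":40,"ydi":53,"zf":33}
After op 17 (add /uto 85): {"ox":73,"u":46,"uto":85,"vl":47,"w":40,"ydi":53,"zf":33}
Size at the root: 7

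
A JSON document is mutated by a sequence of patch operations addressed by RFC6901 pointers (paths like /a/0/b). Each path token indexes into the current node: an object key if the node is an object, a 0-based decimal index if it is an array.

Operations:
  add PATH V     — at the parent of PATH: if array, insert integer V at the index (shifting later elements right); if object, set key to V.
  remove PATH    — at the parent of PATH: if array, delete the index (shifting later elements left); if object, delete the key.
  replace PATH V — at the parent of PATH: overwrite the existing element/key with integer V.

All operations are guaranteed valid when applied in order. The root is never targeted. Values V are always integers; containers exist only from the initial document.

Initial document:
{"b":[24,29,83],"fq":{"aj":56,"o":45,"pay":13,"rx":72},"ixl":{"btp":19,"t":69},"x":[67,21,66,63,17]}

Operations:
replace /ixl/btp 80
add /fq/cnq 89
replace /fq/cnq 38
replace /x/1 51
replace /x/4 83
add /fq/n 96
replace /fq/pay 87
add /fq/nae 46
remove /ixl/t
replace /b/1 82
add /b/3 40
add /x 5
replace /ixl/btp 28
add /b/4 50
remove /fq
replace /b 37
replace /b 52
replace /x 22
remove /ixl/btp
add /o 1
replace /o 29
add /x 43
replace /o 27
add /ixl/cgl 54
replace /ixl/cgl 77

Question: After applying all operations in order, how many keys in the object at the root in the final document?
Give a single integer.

Answer: 4

Derivation:
After op 1 (replace /ixl/btp 80): {"b":[24,29,83],"fq":{"aj":56,"o":45,"pay":13,"rx":72},"ixl":{"btp":80,"t":69},"x":[67,21,66,63,17]}
After op 2 (add /fq/cnq 89): {"b":[24,29,83],"fq":{"aj":56,"cnq":89,"o":45,"pay":13,"rx":72},"ixl":{"btp":80,"t":69},"x":[67,21,66,63,17]}
After op 3 (replace /fq/cnq 38): {"b":[24,29,83],"fq":{"aj":56,"cnq":38,"o":45,"pay":13,"rx":72},"ixl":{"btp":80,"t":69},"x":[67,21,66,63,17]}
After op 4 (replace /x/1 51): {"b":[24,29,83],"fq":{"aj":56,"cnq":38,"o":45,"pay":13,"rx":72},"ixl":{"btp":80,"t":69},"x":[67,51,66,63,17]}
After op 5 (replace /x/4 83): {"b":[24,29,83],"fq":{"aj":56,"cnq":38,"o":45,"pay":13,"rx":72},"ixl":{"btp":80,"t":69},"x":[67,51,66,63,83]}
After op 6 (add /fq/n 96): {"b":[24,29,83],"fq":{"aj":56,"cnq":38,"n":96,"o":45,"pay":13,"rx":72},"ixl":{"btp":80,"t":69},"x":[67,51,66,63,83]}
After op 7 (replace /fq/pay 87): {"b":[24,29,83],"fq":{"aj":56,"cnq":38,"n":96,"o":45,"pay":87,"rx":72},"ixl":{"btp":80,"t":69},"x":[67,51,66,63,83]}
After op 8 (add /fq/nae 46): {"b":[24,29,83],"fq":{"aj":56,"cnq":38,"n":96,"nae":46,"o":45,"pay":87,"rx":72},"ixl":{"btp":80,"t":69},"x":[67,51,66,63,83]}
After op 9 (remove /ixl/t): {"b":[24,29,83],"fq":{"aj":56,"cnq":38,"n":96,"nae":46,"o":45,"pay":87,"rx":72},"ixl":{"btp":80},"x":[67,51,66,63,83]}
After op 10 (replace /b/1 82): {"b":[24,82,83],"fq":{"aj":56,"cnq":38,"n":96,"nae":46,"o":45,"pay":87,"rx":72},"ixl":{"btp":80},"x":[67,51,66,63,83]}
After op 11 (add /b/3 40): {"b":[24,82,83,40],"fq":{"aj":56,"cnq":38,"n":96,"nae":46,"o":45,"pay":87,"rx":72},"ixl":{"btp":80},"x":[67,51,66,63,83]}
After op 12 (add /x 5): {"b":[24,82,83,40],"fq":{"aj":56,"cnq":38,"n":96,"nae":46,"o":45,"pay":87,"rx":72},"ixl":{"btp":80},"x":5}
After op 13 (replace /ixl/btp 28): {"b":[24,82,83,40],"fq":{"aj":56,"cnq":38,"n":96,"nae":46,"o":45,"pay":87,"rx":72},"ixl":{"btp":28},"x":5}
After op 14 (add /b/4 50): {"b":[24,82,83,40,50],"fq":{"aj":56,"cnq":38,"n":96,"nae":46,"o":45,"pay":87,"rx":72},"ixl":{"btp":28},"x":5}
After op 15 (remove /fq): {"b":[24,82,83,40,50],"ixl":{"btp":28},"x":5}
After op 16 (replace /b 37): {"b":37,"ixl":{"btp":28},"x":5}
After op 17 (replace /b 52): {"b":52,"ixl":{"btp":28},"x":5}
After op 18 (replace /x 22): {"b":52,"ixl":{"btp":28},"x":22}
After op 19 (remove /ixl/btp): {"b":52,"ixl":{},"x":22}
After op 20 (add /o 1): {"b":52,"ixl":{},"o":1,"x":22}
After op 21 (replace /o 29): {"b":52,"ixl":{},"o":29,"x":22}
After op 22 (add /x 43): {"b":52,"ixl":{},"o":29,"x":43}
After op 23 (replace /o 27): {"b":52,"ixl":{},"o":27,"x":43}
After op 24 (add /ixl/cgl 54): {"b":52,"ixl":{"cgl":54},"o":27,"x":43}
After op 25 (replace /ixl/cgl 77): {"b":52,"ixl":{"cgl":77},"o":27,"x":43}
Size at the root: 4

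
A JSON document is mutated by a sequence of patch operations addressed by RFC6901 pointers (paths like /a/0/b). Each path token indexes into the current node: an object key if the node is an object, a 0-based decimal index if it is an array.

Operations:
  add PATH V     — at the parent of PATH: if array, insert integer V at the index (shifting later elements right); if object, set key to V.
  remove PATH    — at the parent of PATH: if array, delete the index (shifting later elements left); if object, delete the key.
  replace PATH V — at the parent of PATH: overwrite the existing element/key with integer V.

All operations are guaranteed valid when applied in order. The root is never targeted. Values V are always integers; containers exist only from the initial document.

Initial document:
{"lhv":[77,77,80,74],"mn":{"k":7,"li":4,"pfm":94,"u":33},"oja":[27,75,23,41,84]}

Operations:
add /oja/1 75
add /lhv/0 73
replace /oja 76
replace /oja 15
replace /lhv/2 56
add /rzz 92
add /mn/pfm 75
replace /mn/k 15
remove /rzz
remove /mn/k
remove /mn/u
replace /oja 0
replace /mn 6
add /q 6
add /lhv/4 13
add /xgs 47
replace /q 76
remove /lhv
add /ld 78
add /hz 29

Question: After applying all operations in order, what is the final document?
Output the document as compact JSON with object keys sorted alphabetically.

Answer: {"hz":29,"ld":78,"mn":6,"oja":0,"q":76,"xgs":47}

Derivation:
After op 1 (add /oja/1 75): {"lhv":[77,77,80,74],"mn":{"k":7,"li":4,"pfm":94,"u":33},"oja":[27,75,75,23,41,84]}
After op 2 (add /lhv/0 73): {"lhv":[73,77,77,80,74],"mn":{"k":7,"li":4,"pfm":94,"u":33},"oja":[27,75,75,23,41,84]}
After op 3 (replace /oja 76): {"lhv":[73,77,77,80,74],"mn":{"k":7,"li":4,"pfm":94,"u":33},"oja":76}
After op 4 (replace /oja 15): {"lhv":[73,77,77,80,74],"mn":{"k":7,"li":4,"pfm":94,"u":33},"oja":15}
After op 5 (replace /lhv/2 56): {"lhv":[73,77,56,80,74],"mn":{"k":7,"li":4,"pfm":94,"u":33},"oja":15}
After op 6 (add /rzz 92): {"lhv":[73,77,56,80,74],"mn":{"k":7,"li":4,"pfm":94,"u":33},"oja":15,"rzz":92}
After op 7 (add /mn/pfm 75): {"lhv":[73,77,56,80,74],"mn":{"k":7,"li":4,"pfm":75,"u":33},"oja":15,"rzz":92}
After op 8 (replace /mn/k 15): {"lhv":[73,77,56,80,74],"mn":{"k":15,"li":4,"pfm":75,"u":33},"oja":15,"rzz":92}
After op 9 (remove /rzz): {"lhv":[73,77,56,80,74],"mn":{"k":15,"li":4,"pfm":75,"u":33},"oja":15}
After op 10 (remove /mn/k): {"lhv":[73,77,56,80,74],"mn":{"li":4,"pfm":75,"u":33},"oja":15}
After op 11 (remove /mn/u): {"lhv":[73,77,56,80,74],"mn":{"li":4,"pfm":75},"oja":15}
After op 12 (replace /oja 0): {"lhv":[73,77,56,80,74],"mn":{"li":4,"pfm":75},"oja":0}
After op 13 (replace /mn 6): {"lhv":[73,77,56,80,74],"mn":6,"oja":0}
After op 14 (add /q 6): {"lhv":[73,77,56,80,74],"mn":6,"oja":0,"q":6}
After op 15 (add /lhv/4 13): {"lhv":[73,77,56,80,13,74],"mn":6,"oja":0,"q":6}
After op 16 (add /xgs 47): {"lhv":[73,77,56,80,13,74],"mn":6,"oja":0,"q":6,"xgs":47}
After op 17 (replace /q 76): {"lhv":[73,77,56,80,13,74],"mn":6,"oja":0,"q":76,"xgs":47}
After op 18 (remove /lhv): {"mn":6,"oja":0,"q":76,"xgs":47}
After op 19 (add /ld 78): {"ld":78,"mn":6,"oja":0,"q":76,"xgs":47}
After op 20 (add /hz 29): {"hz":29,"ld":78,"mn":6,"oja":0,"q":76,"xgs":47}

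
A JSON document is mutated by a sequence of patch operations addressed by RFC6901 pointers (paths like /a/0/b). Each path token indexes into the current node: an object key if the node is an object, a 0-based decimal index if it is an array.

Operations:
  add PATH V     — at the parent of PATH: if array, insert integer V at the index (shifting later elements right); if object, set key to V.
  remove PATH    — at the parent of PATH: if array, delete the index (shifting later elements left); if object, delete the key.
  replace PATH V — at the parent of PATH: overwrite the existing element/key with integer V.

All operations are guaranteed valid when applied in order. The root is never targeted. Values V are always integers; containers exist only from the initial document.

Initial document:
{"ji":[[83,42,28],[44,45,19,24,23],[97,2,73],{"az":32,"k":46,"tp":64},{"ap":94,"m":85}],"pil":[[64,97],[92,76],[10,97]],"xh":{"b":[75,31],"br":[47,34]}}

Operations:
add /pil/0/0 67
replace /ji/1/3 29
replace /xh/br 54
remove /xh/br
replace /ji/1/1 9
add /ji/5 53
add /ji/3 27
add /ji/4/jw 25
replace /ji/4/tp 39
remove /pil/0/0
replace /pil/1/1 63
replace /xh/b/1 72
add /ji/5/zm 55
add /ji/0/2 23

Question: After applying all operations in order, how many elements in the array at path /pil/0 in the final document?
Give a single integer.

After op 1 (add /pil/0/0 67): {"ji":[[83,42,28],[44,45,19,24,23],[97,2,73],{"az":32,"k":46,"tp":64},{"ap":94,"m":85}],"pil":[[67,64,97],[92,76],[10,97]],"xh":{"b":[75,31],"br":[47,34]}}
After op 2 (replace /ji/1/3 29): {"ji":[[83,42,28],[44,45,19,29,23],[97,2,73],{"az":32,"k":46,"tp":64},{"ap":94,"m":85}],"pil":[[67,64,97],[92,76],[10,97]],"xh":{"b":[75,31],"br":[47,34]}}
After op 3 (replace /xh/br 54): {"ji":[[83,42,28],[44,45,19,29,23],[97,2,73],{"az":32,"k":46,"tp":64},{"ap":94,"m":85}],"pil":[[67,64,97],[92,76],[10,97]],"xh":{"b":[75,31],"br":54}}
After op 4 (remove /xh/br): {"ji":[[83,42,28],[44,45,19,29,23],[97,2,73],{"az":32,"k":46,"tp":64},{"ap":94,"m":85}],"pil":[[67,64,97],[92,76],[10,97]],"xh":{"b":[75,31]}}
After op 5 (replace /ji/1/1 9): {"ji":[[83,42,28],[44,9,19,29,23],[97,2,73],{"az":32,"k":46,"tp":64},{"ap":94,"m":85}],"pil":[[67,64,97],[92,76],[10,97]],"xh":{"b":[75,31]}}
After op 6 (add /ji/5 53): {"ji":[[83,42,28],[44,9,19,29,23],[97,2,73],{"az":32,"k":46,"tp":64},{"ap":94,"m":85},53],"pil":[[67,64,97],[92,76],[10,97]],"xh":{"b":[75,31]}}
After op 7 (add /ji/3 27): {"ji":[[83,42,28],[44,9,19,29,23],[97,2,73],27,{"az":32,"k":46,"tp":64},{"ap":94,"m":85},53],"pil":[[67,64,97],[92,76],[10,97]],"xh":{"b":[75,31]}}
After op 8 (add /ji/4/jw 25): {"ji":[[83,42,28],[44,9,19,29,23],[97,2,73],27,{"az":32,"jw":25,"k":46,"tp":64},{"ap":94,"m":85},53],"pil":[[67,64,97],[92,76],[10,97]],"xh":{"b":[75,31]}}
After op 9 (replace /ji/4/tp 39): {"ji":[[83,42,28],[44,9,19,29,23],[97,2,73],27,{"az":32,"jw":25,"k":46,"tp":39},{"ap":94,"m":85},53],"pil":[[67,64,97],[92,76],[10,97]],"xh":{"b":[75,31]}}
After op 10 (remove /pil/0/0): {"ji":[[83,42,28],[44,9,19,29,23],[97,2,73],27,{"az":32,"jw":25,"k":46,"tp":39},{"ap":94,"m":85},53],"pil":[[64,97],[92,76],[10,97]],"xh":{"b":[75,31]}}
After op 11 (replace /pil/1/1 63): {"ji":[[83,42,28],[44,9,19,29,23],[97,2,73],27,{"az":32,"jw":25,"k":46,"tp":39},{"ap":94,"m":85},53],"pil":[[64,97],[92,63],[10,97]],"xh":{"b":[75,31]}}
After op 12 (replace /xh/b/1 72): {"ji":[[83,42,28],[44,9,19,29,23],[97,2,73],27,{"az":32,"jw":25,"k":46,"tp":39},{"ap":94,"m":85},53],"pil":[[64,97],[92,63],[10,97]],"xh":{"b":[75,72]}}
After op 13 (add /ji/5/zm 55): {"ji":[[83,42,28],[44,9,19,29,23],[97,2,73],27,{"az":32,"jw":25,"k":46,"tp":39},{"ap":94,"m":85,"zm":55},53],"pil":[[64,97],[92,63],[10,97]],"xh":{"b":[75,72]}}
After op 14 (add /ji/0/2 23): {"ji":[[83,42,23,28],[44,9,19,29,23],[97,2,73],27,{"az":32,"jw":25,"k":46,"tp":39},{"ap":94,"m":85,"zm":55},53],"pil":[[64,97],[92,63],[10,97]],"xh":{"b":[75,72]}}
Size at path /pil/0: 2

Answer: 2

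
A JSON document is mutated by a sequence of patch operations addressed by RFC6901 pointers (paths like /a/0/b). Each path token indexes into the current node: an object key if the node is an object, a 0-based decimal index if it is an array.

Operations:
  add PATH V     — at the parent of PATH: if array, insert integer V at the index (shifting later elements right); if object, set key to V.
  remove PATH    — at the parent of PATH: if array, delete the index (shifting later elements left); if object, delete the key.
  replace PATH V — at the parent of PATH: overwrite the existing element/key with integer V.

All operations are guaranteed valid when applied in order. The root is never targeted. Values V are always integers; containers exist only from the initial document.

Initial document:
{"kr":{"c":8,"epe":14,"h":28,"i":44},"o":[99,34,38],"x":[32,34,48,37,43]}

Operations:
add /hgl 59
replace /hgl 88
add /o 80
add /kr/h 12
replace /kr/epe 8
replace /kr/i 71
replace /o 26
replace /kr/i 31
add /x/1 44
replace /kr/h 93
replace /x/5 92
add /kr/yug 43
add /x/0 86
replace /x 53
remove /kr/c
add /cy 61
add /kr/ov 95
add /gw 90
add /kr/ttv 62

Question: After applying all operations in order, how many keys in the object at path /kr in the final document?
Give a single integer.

Answer: 6

Derivation:
After op 1 (add /hgl 59): {"hgl":59,"kr":{"c":8,"epe":14,"h":28,"i":44},"o":[99,34,38],"x":[32,34,48,37,43]}
After op 2 (replace /hgl 88): {"hgl":88,"kr":{"c":8,"epe":14,"h":28,"i":44},"o":[99,34,38],"x":[32,34,48,37,43]}
After op 3 (add /o 80): {"hgl":88,"kr":{"c":8,"epe":14,"h":28,"i":44},"o":80,"x":[32,34,48,37,43]}
After op 4 (add /kr/h 12): {"hgl":88,"kr":{"c":8,"epe":14,"h":12,"i":44},"o":80,"x":[32,34,48,37,43]}
After op 5 (replace /kr/epe 8): {"hgl":88,"kr":{"c":8,"epe":8,"h":12,"i":44},"o":80,"x":[32,34,48,37,43]}
After op 6 (replace /kr/i 71): {"hgl":88,"kr":{"c":8,"epe":8,"h":12,"i":71},"o":80,"x":[32,34,48,37,43]}
After op 7 (replace /o 26): {"hgl":88,"kr":{"c":8,"epe":8,"h":12,"i":71},"o":26,"x":[32,34,48,37,43]}
After op 8 (replace /kr/i 31): {"hgl":88,"kr":{"c":8,"epe":8,"h":12,"i":31},"o":26,"x":[32,34,48,37,43]}
After op 9 (add /x/1 44): {"hgl":88,"kr":{"c":8,"epe":8,"h":12,"i":31},"o":26,"x":[32,44,34,48,37,43]}
After op 10 (replace /kr/h 93): {"hgl":88,"kr":{"c":8,"epe":8,"h":93,"i":31},"o":26,"x":[32,44,34,48,37,43]}
After op 11 (replace /x/5 92): {"hgl":88,"kr":{"c":8,"epe":8,"h":93,"i":31},"o":26,"x":[32,44,34,48,37,92]}
After op 12 (add /kr/yug 43): {"hgl":88,"kr":{"c":8,"epe":8,"h":93,"i":31,"yug":43},"o":26,"x":[32,44,34,48,37,92]}
After op 13 (add /x/0 86): {"hgl":88,"kr":{"c":8,"epe":8,"h":93,"i":31,"yug":43},"o":26,"x":[86,32,44,34,48,37,92]}
After op 14 (replace /x 53): {"hgl":88,"kr":{"c":8,"epe":8,"h":93,"i":31,"yug":43},"o":26,"x":53}
After op 15 (remove /kr/c): {"hgl":88,"kr":{"epe":8,"h":93,"i":31,"yug":43},"o":26,"x":53}
After op 16 (add /cy 61): {"cy":61,"hgl":88,"kr":{"epe":8,"h":93,"i":31,"yug":43},"o":26,"x":53}
After op 17 (add /kr/ov 95): {"cy":61,"hgl":88,"kr":{"epe":8,"h":93,"i":31,"ov":95,"yug":43},"o":26,"x":53}
After op 18 (add /gw 90): {"cy":61,"gw":90,"hgl":88,"kr":{"epe":8,"h":93,"i":31,"ov":95,"yug":43},"o":26,"x":53}
After op 19 (add /kr/ttv 62): {"cy":61,"gw":90,"hgl":88,"kr":{"epe":8,"h":93,"i":31,"ov":95,"ttv":62,"yug":43},"o":26,"x":53}
Size at path /kr: 6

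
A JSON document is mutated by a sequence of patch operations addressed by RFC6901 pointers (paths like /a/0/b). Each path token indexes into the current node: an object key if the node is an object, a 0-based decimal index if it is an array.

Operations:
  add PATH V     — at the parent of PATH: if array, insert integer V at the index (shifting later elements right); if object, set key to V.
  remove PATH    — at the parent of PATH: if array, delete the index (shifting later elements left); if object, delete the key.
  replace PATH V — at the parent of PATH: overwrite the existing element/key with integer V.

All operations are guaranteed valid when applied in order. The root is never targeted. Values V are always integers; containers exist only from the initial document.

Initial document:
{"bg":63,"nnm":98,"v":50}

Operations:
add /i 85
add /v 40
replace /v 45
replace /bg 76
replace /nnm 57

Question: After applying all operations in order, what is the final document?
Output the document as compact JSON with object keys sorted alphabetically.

Answer: {"bg":76,"i":85,"nnm":57,"v":45}

Derivation:
After op 1 (add /i 85): {"bg":63,"i":85,"nnm":98,"v":50}
After op 2 (add /v 40): {"bg":63,"i":85,"nnm":98,"v":40}
After op 3 (replace /v 45): {"bg":63,"i":85,"nnm":98,"v":45}
After op 4 (replace /bg 76): {"bg":76,"i":85,"nnm":98,"v":45}
After op 5 (replace /nnm 57): {"bg":76,"i":85,"nnm":57,"v":45}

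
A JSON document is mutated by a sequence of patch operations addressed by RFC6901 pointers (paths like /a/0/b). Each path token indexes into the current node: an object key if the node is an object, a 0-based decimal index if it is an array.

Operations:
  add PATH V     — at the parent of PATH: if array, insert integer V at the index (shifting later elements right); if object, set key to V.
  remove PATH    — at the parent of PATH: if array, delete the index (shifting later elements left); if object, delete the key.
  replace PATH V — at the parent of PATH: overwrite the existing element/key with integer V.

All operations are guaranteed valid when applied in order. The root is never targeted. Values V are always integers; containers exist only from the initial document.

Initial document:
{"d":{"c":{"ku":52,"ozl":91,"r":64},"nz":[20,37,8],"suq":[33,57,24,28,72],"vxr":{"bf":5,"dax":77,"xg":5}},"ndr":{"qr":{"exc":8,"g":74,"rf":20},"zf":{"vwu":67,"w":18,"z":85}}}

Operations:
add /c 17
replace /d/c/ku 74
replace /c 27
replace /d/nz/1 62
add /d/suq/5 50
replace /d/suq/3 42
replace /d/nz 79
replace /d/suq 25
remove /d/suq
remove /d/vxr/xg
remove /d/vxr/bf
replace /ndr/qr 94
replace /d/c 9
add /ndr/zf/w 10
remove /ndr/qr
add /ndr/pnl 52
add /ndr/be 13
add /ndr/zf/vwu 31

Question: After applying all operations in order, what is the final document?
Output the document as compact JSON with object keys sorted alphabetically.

After op 1 (add /c 17): {"c":17,"d":{"c":{"ku":52,"ozl":91,"r":64},"nz":[20,37,8],"suq":[33,57,24,28,72],"vxr":{"bf":5,"dax":77,"xg":5}},"ndr":{"qr":{"exc":8,"g":74,"rf":20},"zf":{"vwu":67,"w":18,"z":85}}}
After op 2 (replace /d/c/ku 74): {"c":17,"d":{"c":{"ku":74,"ozl":91,"r":64},"nz":[20,37,8],"suq":[33,57,24,28,72],"vxr":{"bf":5,"dax":77,"xg":5}},"ndr":{"qr":{"exc":8,"g":74,"rf":20},"zf":{"vwu":67,"w":18,"z":85}}}
After op 3 (replace /c 27): {"c":27,"d":{"c":{"ku":74,"ozl":91,"r":64},"nz":[20,37,8],"suq":[33,57,24,28,72],"vxr":{"bf":5,"dax":77,"xg":5}},"ndr":{"qr":{"exc":8,"g":74,"rf":20},"zf":{"vwu":67,"w":18,"z":85}}}
After op 4 (replace /d/nz/1 62): {"c":27,"d":{"c":{"ku":74,"ozl":91,"r":64},"nz":[20,62,8],"suq":[33,57,24,28,72],"vxr":{"bf":5,"dax":77,"xg":5}},"ndr":{"qr":{"exc":8,"g":74,"rf":20},"zf":{"vwu":67,"w":18,"z":85}}}
After op 5 (add /d/suq/5 50): {"c":27,"d":{"c":{"ku":74,"ozl":91,"r":64},"nz":[20,62,8],"suq":[33,57,24,28,72,50],"vxr":{"bf":5,"dax":77,"xg":5}},"ndr":{"qr":{"exc":8,"g":74,"rf":20},"zf":{"vwu":67,"w":18,"z":85}}}
After op 6 (replace /d/suq/3 42): {"c":27,"d":{"c":{"ku":74,"ozl":91,"r":64},"nz":[20,62,8],"suq":[33,57,24,42,72,50],"vxr":{"bf":5,"dax":77,"xg":5}},"ndr":{"qr":{"exc":8,"g":74,"rf":20},"zf":{"vwu":67,"w":18,"z":85}}}
After op 7 (replace /d/nz 79): {"c":27,"d":{"c":{"ku":74,"ozl":91,"r":64},"nz":79,"suq":[33,57,24,42,72,50],"vxr":{"bf":5,"dax":77,"xg":5}},"ndr":{"qr":{"exc":8,"g":74,"rf":20},"zf":{"vwu":67,"w":18,"z":85}}}
After op 8 (replace /d/suq 25): {"c":27,"d":{"c":{"ku":74,"ozl":91,"r":64},"nz":79,"suq":25,"vxr":{"bf":5,"dax":77,"xg":5}},"ndr":{"qr":{"exc":8,"g":74,"rf":20},"zf":{"vwu":67,"w":18,"z":85}}}
After op 9 (remove /d/suq): {"c":27,"d":{"c":{"ku":74,"ozl":91,"r":64},"nz":79,"vxr":{"bf":5,"dax":77,"xg":5}},"ndr":{"qr":{"exc":8,"g":74,"rf":20},"zf":{"vwu":67,"w":18,"z":85}}}
After op 10 (remove /d/vxr/xg): {"c":27,"d":{"c":{"ku":74,"ozl":91,"r":64},"nz":79,"vxr":{"bf":5,"dax":77}},"ndr":{"qr":{"exc":8,"g":74,"rf":20},"zf":{"vwu":67,"w":18,"z":85}}}
After op 11 (remove /d/vxr/bf): {"c":27,"d":{"c":{"ku":74,"ozl":91,"r":64},"nz":79,"vxr":{"dax":77}},"ndr":{"qr":{"exc":8,"g":74,"rf":20},"zf":{"vwu":67,"w":18,"z":85}}}
After op 12 (replace /ndr/qr 94): {"c":27,"d":{"c":{"ku":74,"ozl":91,"r":64},"nz":79,"vxr":{"dax":77}},"ndr":{"qr":94,"zf":{"vwu":67,"w":18,"z":85}}}
After op 13 (replace /d/c 9): {"c":27,"d":{"c":9,"nz":79,"vxr":{"dax":77}},"ndr":{"qr":94,"zf":{"vwu":67,"w":18,"z":85}}}
After op 14 (add /ndr/zf/w 10): {"c":27,"d":{"c":9,"nz":79,"vxr":{"dax":77}},"ndr":{"qr":94,"zf":{"vwu":67,"w":10,"z":85}}}
After op 15 (remove /ndr/qr): {"c":27,"d":{"c":9,"nz":79,"vxr":{"dax":77}},"ndr":{"zf":{"vwu":67,"w":10,"z":85}}}
After op 16 (add /ndr/pnl 52): {"c":27,"d":{"c":9,"nz":79,"vxr":{"dax":77}},"ndr":{"pnl":52,"zf":{"vwu":67,"w":10,"z":85}}}
After op 17 (add /ndr/be 13): {"c":27,"d":{"c":9,"nz":79,"vxr":{"dax":77}},"ndr":{"be":13,"pnl":52,"zf":{"vwu":67,"w":10,"z":85}}}
After op 18 (add /ndr/zf/vwu 31): {"c":27,"d":{"c":9,"nz":79,"vxr":{"dax":77}},"ndr":{"be":13,"pnl":52,"zf":{"vwu":31,"w":10,"z":85}}}

Answer: {"c":27,"d":{"c":9,"nz":79,"vxr":{"dax":77}},"ndr":{"be":13,"pnl":52,"zf":{"vwu":31,"w":10,"z":85}}}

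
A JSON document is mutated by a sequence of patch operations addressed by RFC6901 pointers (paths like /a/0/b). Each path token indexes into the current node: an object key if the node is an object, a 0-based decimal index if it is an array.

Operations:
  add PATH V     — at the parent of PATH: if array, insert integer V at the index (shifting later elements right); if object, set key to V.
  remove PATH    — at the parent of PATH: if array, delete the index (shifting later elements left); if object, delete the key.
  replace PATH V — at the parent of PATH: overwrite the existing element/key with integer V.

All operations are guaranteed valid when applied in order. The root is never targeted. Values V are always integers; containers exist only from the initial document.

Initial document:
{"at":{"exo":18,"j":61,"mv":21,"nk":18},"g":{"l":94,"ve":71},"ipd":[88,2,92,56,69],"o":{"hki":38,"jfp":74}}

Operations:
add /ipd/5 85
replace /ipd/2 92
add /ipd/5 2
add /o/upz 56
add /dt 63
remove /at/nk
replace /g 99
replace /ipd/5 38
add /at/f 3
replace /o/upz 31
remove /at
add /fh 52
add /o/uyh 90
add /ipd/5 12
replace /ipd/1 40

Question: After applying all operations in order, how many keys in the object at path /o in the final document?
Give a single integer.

Answer: 4

Derivation:
After op 1 (add /ipd/5 85): {"at":{"exo":18,"j":61,"mv":21,"nk":18},"g":{"l":94,"ve":71},"ipd":[88,2,92,56,69,85],"o":{"hki":38,"jfp":74}}
After op 2 (replace /ipd/2 92): {"at":{"exo":18,"j":61,"mv":21,"nk":18},"g":{"l":94,"ve":71},"ipd":[88,2,92,56,69,85],"o":{"hki":38,"jfp":74}}
After op 3 (add /ipd/5 2): {"at":{"exo":18,"j":61,"mv":21,"nk":18},"g":{"l":94,"ve":71},"ipd":[88,2,92,56,69,2,85],"o":{"hki":38,"jfp":74}}
After op 4 (add /o/upz 56): {"at":{"exo":18,"j":61,"mv":21,"nk":18},"g":{"l":94,"ve":71},"ipd":[88,2,92,56,69,2,85],"o":{"hki":38,"jfp":74,"upz":56}}
After op 5 (add /dt 63): {"at":{"exo":18,"j":61,"mv":21,"nk":18},"dt":63,"g":{"l":94,"ve":71},"ipd":[88,2,92,56,69,2,85],"o":{"hki":38,"jfp":74,"upz":56}}
After op 6 (remove /at/nk): {"at":{"exo":18,"j":61,"mv":21},"dt":63,"g":{"l":94,"ve":71},"ipd":[88,2,92,56,69,2,85],"o":{"hki":38,"jfp":74,"upz":56}}
After op 7 (replace /g 99): {"at":{"exo":18,"j":61,"mv":21},"dt":63,"g":99,"ipd":[88,2,92,56,69,2,85],"o":{"hki":38,"jfp":74,"upz":56}}
After op 8 (replace /ipd/5 38): {"at":{"exo":18,"j":61,"mv":21},"dt":63,"g":99,"ipd":[88,2,92,56,69,38,85],"o":{"hki":38,"jfp":74,"upz":56}}
After op 9 (add /at/f 3): {"at":{"exo":18,"f":3,"j":61,"mv":21},"dt":63,"g":99,"ipd":[88,2,92,56,69,38,85],"o":{"hki":38,"jfp":74,"upz":56}}
After op 10 (replace /o/upz 31): {"at":{"exo":18,"f":3,"j":61,"mv":21},"dt":63,"g":99,"ipd":[88,2,92,56,69,38,85],"o":{"hki":38,"jfp":74,"upz":31}}
After op 11 (remove /at): {"dt":63,"g":99,"ipd":[88,2,92,56,69,38,85],"o":{"hki":38,"jfp":74,"upz":31}}
After op 12 (add /fh 52): {"dt":63,"fh":52,"g":99,"ipd":[88,2,92,56,69,38,85],"o":{"hki":38,"jfp":74,"upz":31}}
After op 13 (add /o/uyh 90): {"dt":63,"fh":52,"g":99,"ipd":[88,2,92,56,69,38,85],"o":{"hki":38,"jfp":74,"upz":31,"uyh":90}}
After op 14 (add /ipd/5 12): {"dt":63,"fh":52,"g":99,"ipd":[88,2,92,56,69,12,38,85],"o":{"hki":38,"jfp":74,"upz":31,"uyh":90}}
After op 15 (replace /ipd/1 40): {"dt":63,"fh":52,"g":99,"ipd":[88,40,92,56,69,12,38,85],"o":{"hki":38,"jfp":74,"upz":31,"uyh":90}}
Size at path /o: 4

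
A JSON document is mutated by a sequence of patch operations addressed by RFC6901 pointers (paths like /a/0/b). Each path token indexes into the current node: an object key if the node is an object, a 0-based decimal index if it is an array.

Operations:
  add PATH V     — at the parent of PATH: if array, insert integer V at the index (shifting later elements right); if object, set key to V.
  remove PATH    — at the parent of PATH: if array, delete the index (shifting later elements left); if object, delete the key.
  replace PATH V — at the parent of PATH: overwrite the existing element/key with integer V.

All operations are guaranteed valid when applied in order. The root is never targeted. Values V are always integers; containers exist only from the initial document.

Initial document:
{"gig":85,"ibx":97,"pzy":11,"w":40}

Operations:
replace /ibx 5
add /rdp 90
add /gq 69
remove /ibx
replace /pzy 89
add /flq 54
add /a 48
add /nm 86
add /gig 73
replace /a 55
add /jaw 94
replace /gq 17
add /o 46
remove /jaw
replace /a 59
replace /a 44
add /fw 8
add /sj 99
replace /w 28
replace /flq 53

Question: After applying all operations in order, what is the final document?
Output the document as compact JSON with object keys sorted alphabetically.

After op 1 (replace /ibx 5): {"gig":85,"ibx":5,"pzy":11,"w":40}
After op 2 (add /rdp 90): {"gig":85,"ibx":5,"pzy":11,"rdp":90,"w":40}
After op 3 (add /gq 69): {"gig":85,"gq":69,"ibx":5,"pzy":11,"rdp":90,"w":40}
After op 4 (remove /ibx): {"gig":85,"gq":69,"pzy":11,"rdp":90,"w":40}
After op 5 (replace /pzy 89): {"gig":85,"gq":69,"pzy":89,"rdp":90,"w":40}
After op 6 (add /flq 54): {"flq":54,"gig":85,"gq":69,"pzy":89,"rdp":90,"w":40}
After op 7 (add /a 48): {"a":48,"flq":54,"gig":85,"gq":69,"pzy":89,"rdp":90,"w":40}
After op 8 (add /nm 86): {"a":48,"flq":54,"gig":85,"gq":69,"nm":86,"pzy":89,"rdp":90,"w":40}
After op 9 (add /gig 73): {"a":48,"flq":54,"gig":73,"gq":69,"nm":86,"pzy":89,"rdp":90,"w":40}
After op 10 (replace /a 55): {"a":55,"flq":54,"gig":73,"gq":69,"nm":86,"pzy":89,"rdp":90,"w":40}
After op 11 (add /jaw 94): {"a":55,"flq":54,"gig":73,"gq":69,"jaw":94,"nm":86,"pzy":89,"rdp":90,"w":40}
After op 12 (replace /gq 17): {"a":55,"flq":54,"gig":73,"gq":17,"jaw":94,"nm":86,"pzy":89,"rdp":90,"w":40}
After op 13 (add /o 46): {"a":55,"flq":54,"gig":73,"gq":17,"jaw":94,"nm":86,"o":46,"pzy":89,"rdp":90,"w":40}
After op 14 (remove /jaw): {"a":55,"flq":54,"gig":73,"gq":17,"nm":86,"o":46,"pzy":89,"rdp":90,"w":40}
After op 15 (replace /a 59): {"a":59,"flq":54,"gig":73,"gq":17,"nm":86,"o":46,"pzy":89,"rdp":90,"w":40}
After op 16 (replace /a 44): {"a":44,"flq":54,"gig":73,"gq":17,"nm":86,"o":46,"pzy":89,"rdp":90,"w":40}
After op 17 (add /fw 8): {"a":44,"flq":54,"fw":8,"gig":73,"gq":17,"nm":86,"o":46,"pzy":89,"rdp":90,"w":40}
After op 18 (add /sj 99): {"a":44,"flq":54,"fw":8,"gig":73,"gq":17,"nm":86,"o":46,"pzy":89,"rdp":90,"sj":99,"w":40}
After op 19 (replace /w 28): {"a":44,"flq":54,"fw":8,"gig":73,"gq":17,"nm":86,"o":46,"pzy":89,"rdp":90,"sj":99,"w":28}
After op 20 (replace /flq 53): {"a":44,"flq":53,"fw":8,"gig":73,"gq":17,"nm":86,"o":46,"pzy":89,"rdp":90,"sj":99,"w":28}

Answer: {"a":44,"flq":53,"fw":8,"gig":73,"gq":17,"nm":86,"o":46,"pzy":89,"rdp":90,"sj":99,"w":28}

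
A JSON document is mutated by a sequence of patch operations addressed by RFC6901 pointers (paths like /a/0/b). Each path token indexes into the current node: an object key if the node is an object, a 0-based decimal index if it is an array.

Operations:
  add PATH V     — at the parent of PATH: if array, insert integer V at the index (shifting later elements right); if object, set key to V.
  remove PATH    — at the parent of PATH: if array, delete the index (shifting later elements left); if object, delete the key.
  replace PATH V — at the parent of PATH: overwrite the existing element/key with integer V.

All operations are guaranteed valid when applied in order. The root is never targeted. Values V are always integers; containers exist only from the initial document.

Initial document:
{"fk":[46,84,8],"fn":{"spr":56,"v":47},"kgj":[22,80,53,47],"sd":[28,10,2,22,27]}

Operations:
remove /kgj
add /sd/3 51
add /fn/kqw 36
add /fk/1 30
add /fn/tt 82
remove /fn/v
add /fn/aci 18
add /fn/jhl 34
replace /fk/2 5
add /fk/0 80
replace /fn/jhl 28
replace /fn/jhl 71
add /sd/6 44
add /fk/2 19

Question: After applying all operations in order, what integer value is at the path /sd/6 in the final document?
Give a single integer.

Answer: 44

Derivation:
After op 1 (remove /kgj): {"fk":[46,84,8],"fn":{"spr":56,"v":47},"sd":[28,10,2,22,27]}
After op 2 (add /sd/3 51): {"fk":[46,84,8],"fn":{"spr":56,"v":47},"sd":[28,10,2,51,22,27]}
After op 3 (add /fn/kqw 36): {"fk":[46,84,8],"fn":{"kqw":36,"spr":56,"v":47},"sd":[28,10,2,51,22,27]}
After op 4 (add /fk/1 30): {"fk":[46,30,84,8],"fn":{"kqw":36,"spr":56,"v":47},"sd":[28,10,2,51,22,27]}
After op 5 (add /fn/tt 82): {"fk":[46,30,84,8],"fn":{"kqw":36,"spr":56,"tt":82,"v":47},"sd":[28,10,2,51,22,27]}
After op 6 (remove /fn/v): {"fk":[46,30,84,8],"fn":{"kqw":36,"spr":56,"tt":82},"sd":[28,10,2,51,22,27]}
After op 7 (add /fn/aci 18): {"fk":[46,30,84,8],"fn":{"aci":18,"kqw":36,"spr":56,"tt":82},"sd":[28,10,2,51,22,27]}
After op 8 (add /fn/jhl 34): {"fk":[46,30,84,8],"fn":{"aci":18,"jhl":34,"kqw":36,"spr":56,"tt":82},"sd":[28,10,2,51,22,27]}
After op 9 (replace /fk/2 5): {"fk":[46,30,5,8],"fn":{"aci":18,"jhl":34,"kqw":36,"spr":56,"tt":82},"sd":[28,10,2,51,22,27]}
After op 10 (add /fk/0 80): {"fk":[80,46,30,5,8],"fn":{"aci":18,"jhl":34,"kqw":36,"spr":56,"tt":82},"sd":[28,10,2,51,22,27]}
After op 11 (replace /fn/jhl 28): {"fk":[80,46,30,5,8],"fn":{"aci":18,"jhl":28,"kqw":36,"spr":56,"tt":82},"sd":[28,10,2,51,22,27]}
After op 12 (replace /fn/jhl 71): {"fk":[80,46,30,5,8],"fn":{"aci":18,"jhl":71,"kqw":36,"spr":56,"tt":82},"sd":[28,10,2,51,22,27]}
After op 13 (add /sd/6 44): {"fk":[80,46,30,5,8],"fn":{"aci":18,"jhl":71,"kqw":36,"spr":56,"tt":82},"sd":[28,10,2,51,22,27,44]}
After op 14 (add /fk/2 19): {"fk":[80,46,19,30,5,8],"fn":{"aci":18,"jhl":71,"kqw":36,"spr":56,"tt":82},"sd":[28,10,2,51,22,27,44]}
Value at /sd/6: 44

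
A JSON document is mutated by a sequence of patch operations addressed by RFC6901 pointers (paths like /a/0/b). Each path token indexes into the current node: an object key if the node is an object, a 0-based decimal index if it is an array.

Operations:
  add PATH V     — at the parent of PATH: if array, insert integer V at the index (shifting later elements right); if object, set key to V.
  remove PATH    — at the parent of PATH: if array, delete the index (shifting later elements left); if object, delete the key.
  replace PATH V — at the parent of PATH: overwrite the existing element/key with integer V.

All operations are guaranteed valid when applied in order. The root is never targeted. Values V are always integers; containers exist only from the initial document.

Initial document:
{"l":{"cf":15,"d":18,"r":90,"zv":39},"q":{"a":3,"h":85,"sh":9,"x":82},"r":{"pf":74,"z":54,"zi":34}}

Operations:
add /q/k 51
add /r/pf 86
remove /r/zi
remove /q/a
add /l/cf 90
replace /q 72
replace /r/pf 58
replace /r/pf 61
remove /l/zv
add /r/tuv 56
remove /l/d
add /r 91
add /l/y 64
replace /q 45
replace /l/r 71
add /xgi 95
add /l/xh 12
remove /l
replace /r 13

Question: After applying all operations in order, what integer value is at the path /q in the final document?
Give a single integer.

Answer: 45

Derivation:
After op 1 (add /q/k 51): {"l":{"cf":15,"d":18,"r":90,"zv":39},"q":{"a":3,"h":85,"k":51,"sh":9,"x":82},"r":{"pf":74,"z":54,"zi":34}}
After op 2 (add /r/pf 86): {"l":{"cf":15,"d":18,"r":90,"zv":39},"q":{"a":3,"h":85,"k":51,"sh":9,"x":82},"r":{"pf":86,"z":54,"zi":34}}
After op 3 (remove /r/zi): {"l":{"cf":15,"d":18,"r":90,"zv":39},"q":{"a":3,"h":85,"k":51,"sh":9,"x":82},"r":{"pf":86,"z":54}}
After op 4 (remove /q/a): {"l":{"cf":15,"d":18,"r":90,"zv":39},"q":{"h":85,"k":51,"sh":9,"x":82},"r":{"pf":86,"z":54}}
After op 5 (add /l/cf 90): {"l":{"cf":90,"d":18,"r":90,"zv":39},"q":{"h":85,"k":51,"sh":9,"x":82},"r":{"pf":86,"z":54}}
After op 6 (replace /q 72): {"l":{"cf":90,"d":18,"r":90,"zv":39},"q":72,"r":{"pf":86,"z":54}}
After op 7 (replace /r/pf 58): {"l":{"cf":90,"d":18,"r":90,"zv":39},"q":72,"r":{"pf":58,"z":54}}
After op 8 (replace /r/pf 61): {"l":{"cf":90,"d":18,"r":90,"zv":39},"q":72,"r":{"pf":61,"z":54}}
After op 9 (remove /l/zv): {"l":{"cf":90,"d":18,"r":90},"q":72,"r":{"pf":61,"z":54}}
After op 10 (add /r/tuv 56): {"l":{"cf":90,"d":18,"r":90},"q":72,"r":{"pf":61,"tuv":56,"z":54}}
After op 11 (remove /l/d): {"l":{"cf":90,"r":90},"q":72,"r":{"pf":61,"tuv":56,"z":54}}
After op 12 (add /r 91): {"l":{"cf":90,"r":90},"q":72,"r":91}
After op 13 (add /l/y 64): {"l":{"cf":90,"r":90,"y":64},"q":72,"r":91}
After op 14 (replace /q 45): {"l":{"cf":90,"r":90,"y":64},"q":45,"r":91}
After op 15 (replace /l/r 71): {"l":{"cf":90,"r":71,"y":64},"q":45,"r":91}
After op 16 (add /xgi 95): {"l":{"cf":90,"r":71,"y":64},"q":45,"r":91,"xgi":95}
After op 17 (add /l/xh 12): {"l":{"cf":90,"r":71,"xh":12,"y":64},"q":45,"r":91,"xgi":95}
After op 18 (remove /l): {"q":45,"r":91,"xgi":95}
After op 19 (replace /r 13): {"q":45,"r":13,"xgi":95}
Value at /q: 45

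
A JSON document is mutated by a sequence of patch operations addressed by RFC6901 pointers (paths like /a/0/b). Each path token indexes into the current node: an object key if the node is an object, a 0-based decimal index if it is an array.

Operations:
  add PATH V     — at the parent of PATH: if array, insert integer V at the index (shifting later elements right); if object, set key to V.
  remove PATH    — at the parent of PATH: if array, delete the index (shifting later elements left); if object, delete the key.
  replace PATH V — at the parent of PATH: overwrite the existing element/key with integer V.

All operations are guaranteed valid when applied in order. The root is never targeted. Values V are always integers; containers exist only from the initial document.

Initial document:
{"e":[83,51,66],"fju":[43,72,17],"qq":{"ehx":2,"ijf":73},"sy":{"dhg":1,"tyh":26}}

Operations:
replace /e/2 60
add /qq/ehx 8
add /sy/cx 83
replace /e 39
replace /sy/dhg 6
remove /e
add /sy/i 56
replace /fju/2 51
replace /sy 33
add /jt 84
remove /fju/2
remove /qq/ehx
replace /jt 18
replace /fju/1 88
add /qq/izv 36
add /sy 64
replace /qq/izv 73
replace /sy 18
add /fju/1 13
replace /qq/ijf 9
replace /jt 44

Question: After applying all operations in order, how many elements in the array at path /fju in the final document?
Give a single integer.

After op 1 (replace /e/2 60): {"e":[83,51,60],"fju":[43,72,17],"qq":{"ehx":2,"ijf":73},"sy":{"dhg":1,"tyh":26}}
After op 2 (add /qq/ehx 8): {"e":[83,51,60],"fju":[43,72,17],"qq":{"ehx":8,"ijf":73},"sy":{"dhg":1,"tyh":26}}
After op 3 (add /sy/cx 83): {"e":[83,51,60],"fju":[43,72,17],"qq":{"ehx":8,"ijf":73},"sy":{"cx":83,"dhg":1,"tyh":26}}
After op 4 (replace /e 39): {"e":39,"fju":[43,72,17],"qq":{"ehx":8,"ijf":73},"sy":{"cx":83,"dhg":1,"tyh":26}}
After op 5 (replace /sy/dhg 6): {"e":39,"fju":[43,72,17],"qq":{"ehx":8,"ijf":73},"sy":{"cx":83,"dhg":6,"tyh":26}}
After op 6 (remove /e): {"fju":[43,72,17],"qq":{"ehx":8,"ijf":73},"sy":{"cx":83,"dhg":6,"tyh":26}}
After op 7 (add /sy/i 56): {"fju":[43,72,17],"qq":{"ehx":8,"ijf":73},"sy":{"cx":83,"dhg":6,"i":56,"tyh":26}}
After op 8 (replace /fju/2 51): {"fju":[43,72,51],"qq":{"ehx":8,"ijf":73},"sy":{"cx":83,"dhg":6,"i":56,"tyh":26}}
After op 9 (replace /sy 33): {"fju":[43,72,51],"qq":{"ehx":8,"ijf":73},"sy":33}
After op 10 (add /jt 84): {"fju":[43,72,51],"jt":84,"qq":{"ehx":8,"ijf":73},"sy":33}
After op 11 (remove /fju/2): {"fju":[43,72],"jt":84,"qq":{"ehx":8,"ijf":73},"sy":33}
After op 12 (remove /qq/ehx): {"fju":[43,72],"jt":84,"qq":{"ijf":73},"sy":33}
After op 13 (replace /jt 18): {"fju":[43,72],"jt":18,"qq":{"ijf":73},"sy":33}
After op 14 (replace /fju/1 88): {"fju":[43,88],"jt":18,"qq":{"ijf":73},"sy":33}
After op 15 (add /qq/izv 36): {"fju":[43,88],"jt":18,"qq":{"ijf":73,"izv":36},"sy":33}
After op 16 (add /sy 64): {"fju":[43,88],"jt":18,"qq":{"ijf":73,"izv":36},"sy":64}
After op 17 (replace /qq/izv 73): {"fju":[43,88],"jt":18,"qq":{"ijf":73,"izv":73},"sy":64}
After op 18 (replace /sy 18): {"fju":[43,88],"jt":18,"qq":{"ijf":73,"izv":73},"sy":18}
After op 19 (add /fju/1 13): {"fju":[43,13,88],"jt":18,"qq":{"ijf":73,"izv":73},"sy":18}
After op 20 (replace /qq/ijf 9): {"fju":[43,13,88],"jt":18,"qq":{"ijf":9,"izv":73},"sy":18}
After op 21 (replace /jt 44): {"fju":[43,13,88],"jt":44,"qq":{"ijf":9,"izv":73},"sy":18}
Size at path /fju: 3

Answer: 3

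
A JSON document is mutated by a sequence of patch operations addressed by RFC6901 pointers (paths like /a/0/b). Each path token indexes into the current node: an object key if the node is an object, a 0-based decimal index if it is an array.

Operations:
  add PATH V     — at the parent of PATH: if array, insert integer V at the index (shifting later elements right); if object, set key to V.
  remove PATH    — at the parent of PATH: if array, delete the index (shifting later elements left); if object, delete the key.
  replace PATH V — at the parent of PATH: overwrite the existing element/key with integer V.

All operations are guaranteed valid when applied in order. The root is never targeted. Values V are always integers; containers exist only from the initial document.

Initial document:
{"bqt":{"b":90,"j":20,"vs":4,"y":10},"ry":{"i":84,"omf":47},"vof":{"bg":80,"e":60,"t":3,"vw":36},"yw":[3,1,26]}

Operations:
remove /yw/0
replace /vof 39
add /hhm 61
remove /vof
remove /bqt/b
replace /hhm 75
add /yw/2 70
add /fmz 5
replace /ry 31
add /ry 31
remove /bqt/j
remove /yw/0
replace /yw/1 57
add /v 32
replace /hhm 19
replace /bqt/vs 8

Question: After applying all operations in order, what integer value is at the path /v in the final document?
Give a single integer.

Answer: 32

Derivation:
After op 1 (remove /yw/0): {"bqt":{"b":90,"j":20,"vs":4,"y":10},"ry":{"i":84,"omf":47},"vof":{"bg":80,"e":60,"t":3,"vw":36},"yw":[1,26]}
After op 2 (replace /vof 39): {"bqt":{"b":90,"j":20,"vs":4,"y":10},"ry":{"i":84,"omf":47},"vof":39,"yw":[1,26]}
After op 3 (add /hhm 61): {"bqt":{"b":90,"j":20,"vs":4,"y":10},"hhm":61,"ry":{"i":84,"omf":47},"vof":39,"yw":[1,26]}
After op 4 (remove /vof): {"bqt":{"b":90,"j":20,"vs":4,"y":10},"hhm":61,"ry":{"i":84,"omf":47},"yw":[1,26]}
After op 5 (remove /bqt/b): {"bqt":{"j":20,"vs":4,"y":10},"hhm":61,"ry":{"i":84,"omf":47},"yw":[1,26]}
After op 6 (replace /hhm 75): {"bqt":{"j":20,"vs":4,"y":10},"hhm":75,"ry":{"i":84,"omf":47},"yw":[1,26]}
After op 7 (add /yw/2 70): {"bqt":{"j":20,"vs":4,"y":10},"hhm":75,"ry":{"i":84,"omf":47},"yw":[1,26,70]}
After op 8 (add /fmz 5): {"bqt":{"j":20,"vs":4,"y":10},"fmz":5,"hhm":75,"ry":{"i":84,"omf":47},"yw":[1,26,70]}
After op 9 (replace /ry 31): {"bqt":{"j":20,"vs":4,"y":10},"fmz":5,"hhm":75,"ry":31,"yw":[1,26,70]}
After op 10 (add /ry 31): {"bqt":{"j":20,"vs":4,"y":10},"fmz":5,"hhm":75,"ry":31,"yw":[1,26,70]}
After op 11 (remove /bqt/j): {"bqt":{"vs":4,"y":10},"fmz":5,"hhm":75,"ry":31,"yw":[1,26,70]}
After op 12 (remove /yw/0): {"bqt":{"vs":4,"y":10},"fmz":5,"hhm":75,"ry":31,"yw":[26,70]}
After op 13 (replace /yw/1 57): {"bqt":{"vs":4,"y":10},"fmz":5,"hhm":75,"ry":31,"yw":[26,57]}
After op 14 (add /v 32): {"bqt":{"vs":4,"y":10},"fmz":5,"hhm":75,"ry":31,"v":32,"yw":[26,57]}
After op 15 (replace /hhm 19): {"bqt":{"vs":4,"y":10},"fmz":5,"hhm":19,"ry":31,"v":32,"yw":[26,57]}
After op 16 (replace /bqt/vs 8): {"bqt":{"vs":8,"y":10},"fmz":5,"hhm":19,"ry":31,"v":32,"yw":[26,57]}
Value at /v: 32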